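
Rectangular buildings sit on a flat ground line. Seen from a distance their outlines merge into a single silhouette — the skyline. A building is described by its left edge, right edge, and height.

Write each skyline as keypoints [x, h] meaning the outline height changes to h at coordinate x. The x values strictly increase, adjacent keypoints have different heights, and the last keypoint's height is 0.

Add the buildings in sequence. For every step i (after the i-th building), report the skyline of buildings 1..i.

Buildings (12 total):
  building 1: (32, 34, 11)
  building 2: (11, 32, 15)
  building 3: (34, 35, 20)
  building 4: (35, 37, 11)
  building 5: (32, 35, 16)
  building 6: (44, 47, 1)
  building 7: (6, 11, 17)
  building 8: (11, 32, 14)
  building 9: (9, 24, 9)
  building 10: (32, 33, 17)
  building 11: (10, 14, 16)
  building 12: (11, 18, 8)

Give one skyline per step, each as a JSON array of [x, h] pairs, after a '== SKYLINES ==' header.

== SKYLINES ==
[[32,11],[34,0]]
[[11,15],[32,11],[34,0]]
[[11,15],[32,11],[34,20],[35,0]]
[[11,15],[32,11],[34,20],[35,11],[37,0]]
[[11,15],[32,16],[34,20],[35,11],[37,0]]
[[11,15],[32,16],[34,20],[35,11],[37,0],[44,1],[47,0]]
[[6,17],[11,15],[32,16],[34,20],[35,11],[37,0],[44,1],[47,0]]
[[6,17],[11,15],[32,16],[34,20],[35,11],[37,0],[44,1],[47,0]]
[[6,17],[11,15],[32,16],[34,20],[35,11],[37,0],[44,1],[47,0]]
[[6,17],[11,15],[32,17],[33,16],[34,20],[35,11],[37,0],[44,1],[47,0]]
[[6,17],[11,16],[14,15],[32,17],[33,16],[34,20],[35,11],[37,0],[44,1],[47,0]]
[[6,17],[11,16],[14,15],[32,17],[33,16],[34,20],[35,11],[37,0],[44,1],[47,0]]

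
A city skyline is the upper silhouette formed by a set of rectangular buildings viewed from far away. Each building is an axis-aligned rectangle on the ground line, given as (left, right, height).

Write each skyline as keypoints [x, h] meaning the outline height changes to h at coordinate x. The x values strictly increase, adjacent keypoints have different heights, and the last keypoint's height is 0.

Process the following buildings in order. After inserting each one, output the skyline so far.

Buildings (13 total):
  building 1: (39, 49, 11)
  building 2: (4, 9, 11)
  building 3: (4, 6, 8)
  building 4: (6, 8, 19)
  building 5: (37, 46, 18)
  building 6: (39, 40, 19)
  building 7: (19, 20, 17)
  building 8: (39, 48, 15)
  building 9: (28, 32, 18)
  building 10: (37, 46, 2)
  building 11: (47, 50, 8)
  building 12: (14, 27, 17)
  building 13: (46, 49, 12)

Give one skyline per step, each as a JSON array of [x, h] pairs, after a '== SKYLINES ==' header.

== SKYLINES ==
[[39,11],[49,0]]
[[4,11],[9,0],[39,11],[49,0]]
[[4,11],[9,0],[39,11],[49,0]]
[[4,11],[6,19],[8,11],[9,0],[39,11],[49,0]]
[[4,11],[6,19],[8,11],[9,0],[37,18],[46,11],[49,0]]
[[4,11],[6,19],[8,11],[9,0],[37,18],[39,19],[40,18],[46,11],[49,0]]
[[4,11],[6,19],[8,11],[9,0],[19,17],[20,0],[37,18],[39,19],[40,18],[46,11],[49,0]]
[[4,11],[6,19],[8,11],[9,0],[19,17],[20,0],[37,18],[39,19],[40,18],[46,15],[48,11],[49,0]]
[[4,11],[6,19],[8,11],[9,0],[19,17],[20,0],[28,18],[32,0],[37,18],[39,19],[40,18],[46,15],[48,11],[49,0]]
[[4,11],[6,19],[8,11],[9,0],[19,17],[20,0],[28,18],[32,0],[37,18],[39,19],[40,18],[46,15],[48,11],[49,0]]
[[4,11],[6,19],[8,11],[9,0],[19,17],[20,0],[28,18],[32,0],[37,18],[39,19],[40,18],[46,15],[48,11],[49,8],[50,0]]
[[4,11],[6,19],[8,11],[9,0],[14,17],[27,0],[28,18],[32,0],[37,18],[39,19],[40,18],[46,15],[48,11],[49,8],[50,0]]
[[4,11],[6,19],[8,11],[9,0],[14,17],[27,0],[28,18],[32,0],[37,18],[39,19],[40,18],[46,15],[48,12],[49,8],[50,0]]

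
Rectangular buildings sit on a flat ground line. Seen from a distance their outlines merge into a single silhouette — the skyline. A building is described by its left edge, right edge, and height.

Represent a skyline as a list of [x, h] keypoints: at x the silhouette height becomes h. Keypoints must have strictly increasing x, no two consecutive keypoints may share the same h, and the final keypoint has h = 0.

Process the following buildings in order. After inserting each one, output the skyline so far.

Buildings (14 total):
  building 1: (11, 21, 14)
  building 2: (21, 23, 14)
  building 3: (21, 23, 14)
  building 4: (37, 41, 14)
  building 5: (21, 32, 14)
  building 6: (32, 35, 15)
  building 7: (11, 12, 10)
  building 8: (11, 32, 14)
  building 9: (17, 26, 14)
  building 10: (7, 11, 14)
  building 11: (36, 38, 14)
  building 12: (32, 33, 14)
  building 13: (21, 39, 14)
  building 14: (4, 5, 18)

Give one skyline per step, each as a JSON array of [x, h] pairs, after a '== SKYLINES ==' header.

== SKYLINES ==
[[11,14],[21,0]]
[[11,14],[23,0]]
[[11,14],[23,0]]
[[11,14],[23,0],[37,14],[41,0]]
[[11,14],[32,0],[37,14],[41,0]]
[[11,14],[32,15],[35,0],[37,14],[41,0]]
[[11,14],[32,15],[35,0],[37,14],[41,0]]
[[11,14],[32,15],[35,0],[37,14],[41,0]]
[[11,14],[32,15],[35,0],[37,14],[41,0]]
[[7,14],[32,15],[35,0],[37,14],[41,0]]
[[7,14],[32,15],[35,0],[36,14],[41,0]]
[[7,14],[32,15],[35,0],[36,14],[41,0]]
[[7,14],[32,15],[35,14],[41,0]]
[[4,18],[5,0],[7,14],[32,15],[35,14],[41,0]]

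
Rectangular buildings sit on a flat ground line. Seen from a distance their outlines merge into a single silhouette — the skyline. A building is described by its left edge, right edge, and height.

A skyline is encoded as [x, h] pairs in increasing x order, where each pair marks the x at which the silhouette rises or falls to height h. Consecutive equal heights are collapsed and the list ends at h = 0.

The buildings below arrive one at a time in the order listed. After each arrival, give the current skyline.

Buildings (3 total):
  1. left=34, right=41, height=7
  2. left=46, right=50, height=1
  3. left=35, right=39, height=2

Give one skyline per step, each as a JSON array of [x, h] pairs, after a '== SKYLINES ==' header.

== SKYLINES ==
[[34,7],[41,0]]
[[34,7],[41,0],[46,1],[50,0]]
[[34,7],[41,0],[46,1],[50,0]]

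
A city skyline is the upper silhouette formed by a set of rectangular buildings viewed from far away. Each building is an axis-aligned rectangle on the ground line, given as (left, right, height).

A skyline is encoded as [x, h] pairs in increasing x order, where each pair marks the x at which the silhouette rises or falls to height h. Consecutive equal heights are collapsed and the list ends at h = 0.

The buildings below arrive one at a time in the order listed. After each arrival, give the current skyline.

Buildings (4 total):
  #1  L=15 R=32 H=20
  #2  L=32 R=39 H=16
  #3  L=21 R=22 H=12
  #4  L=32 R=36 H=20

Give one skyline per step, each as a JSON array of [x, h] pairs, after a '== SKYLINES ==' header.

== SKYLINES ==
[[15,20],[32,0]]
[[15,20],[32,16],[39,0]]
[[15,20],[32,16],[39,0]]
[[15,20],[36,16],[39,0]]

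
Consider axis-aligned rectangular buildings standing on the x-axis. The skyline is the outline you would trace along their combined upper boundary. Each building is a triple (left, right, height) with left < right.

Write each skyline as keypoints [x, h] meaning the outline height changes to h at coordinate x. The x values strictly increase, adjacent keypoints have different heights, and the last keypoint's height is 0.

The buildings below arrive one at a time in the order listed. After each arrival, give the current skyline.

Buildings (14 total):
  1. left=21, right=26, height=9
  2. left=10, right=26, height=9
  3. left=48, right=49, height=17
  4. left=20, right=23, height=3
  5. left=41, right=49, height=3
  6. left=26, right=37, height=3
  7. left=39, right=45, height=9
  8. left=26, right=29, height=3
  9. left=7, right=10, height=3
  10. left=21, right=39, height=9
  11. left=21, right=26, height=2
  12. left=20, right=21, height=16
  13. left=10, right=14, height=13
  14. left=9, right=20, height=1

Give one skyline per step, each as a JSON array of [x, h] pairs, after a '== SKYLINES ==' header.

== SKYLINES ==
[[21,9],[26,0]]
[[10,9],[26,0]]
[[10,9],[26,0],[48,17],[49,0]]
[[10,9],[26,0],[48,17],[49,0]]
[[10,9],[26,0],[41,3],[48,17],[49,0]]
[[10,9],[26,3],[37,0],[41,3],[48,17],[49,0]]
[[10,9],[26,3],[37,0],[39,9],[45,3],[48,17],[49,0]]
[[10,9],[26,3],[37,0],[39,9],[45,3],[48,17],[49,0]]
[[7,3],[10,9],[26,3],[37,0],[39,9],[45,3],[48,17],[49,0]]
[[7,3],[10,9],[45,3],[48,17],[49,0]]
[[7,3],[10,9],[45,3],[48,17],[49,0]]
[[7,3],[10,9],[20,16],[21,9],[45,3],[48,17],[49,0]]
[[7,3],[10,13],[14,9],[20,16],[21,9],[45,3],[48,17],[49,0]]
[[7,3],[10,13],[14,9],[20,16],[21,9],[45,3],[48,17],[49,0]]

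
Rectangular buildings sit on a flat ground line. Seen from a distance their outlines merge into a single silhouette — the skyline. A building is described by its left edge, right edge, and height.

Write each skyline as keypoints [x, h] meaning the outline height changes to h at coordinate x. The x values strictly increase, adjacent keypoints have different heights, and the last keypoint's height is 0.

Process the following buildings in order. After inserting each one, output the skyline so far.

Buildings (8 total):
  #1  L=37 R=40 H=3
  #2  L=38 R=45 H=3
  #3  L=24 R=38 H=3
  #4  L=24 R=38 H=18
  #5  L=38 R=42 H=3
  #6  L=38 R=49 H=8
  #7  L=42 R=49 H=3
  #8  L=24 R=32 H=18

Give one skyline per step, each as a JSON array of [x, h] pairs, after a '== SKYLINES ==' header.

== SKYLINES ==
[[37,3],[40,0]]
[[37,3],[45,0]]
[[24,3],[45,0]]
[[24,18],[38,3],[45,0]]
[[24,18],[38,3],[45,0]]
[[24,18],[38,8],[49,0]]
[[24,18],[38,8],[49,0]]
[[24,18],[38,8],[49,0]]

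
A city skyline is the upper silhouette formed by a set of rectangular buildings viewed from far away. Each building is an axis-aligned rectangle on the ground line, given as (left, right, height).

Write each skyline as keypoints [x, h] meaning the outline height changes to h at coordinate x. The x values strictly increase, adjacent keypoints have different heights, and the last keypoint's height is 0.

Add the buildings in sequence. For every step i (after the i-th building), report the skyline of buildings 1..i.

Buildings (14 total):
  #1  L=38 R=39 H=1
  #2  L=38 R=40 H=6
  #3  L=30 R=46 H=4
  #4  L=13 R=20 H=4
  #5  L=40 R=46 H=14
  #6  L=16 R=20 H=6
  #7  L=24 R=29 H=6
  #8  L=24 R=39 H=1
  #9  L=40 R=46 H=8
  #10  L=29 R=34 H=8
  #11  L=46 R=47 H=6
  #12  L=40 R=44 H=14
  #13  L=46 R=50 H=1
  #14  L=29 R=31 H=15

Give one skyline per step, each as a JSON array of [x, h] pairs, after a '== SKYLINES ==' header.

== SKYLINES ==
[[38,1],[39,0]]
[[38,6],[40,0]]
[[30,4],[38,6],[40,4],[46,0]]
[[13,4],[20,0],[30,4],[38,6],[40,4],[46,0]]
[[13,4],[20,0],[30,4],[38,6],[40,14],[46,0]]
[[13,4],[16,6],[20,0],[30,4],[38,6],[40,14],[46,0]]
[[13,4],[16,6],[20,0],[24,6],[29,0],[30,4],[38,6],[40,14],[46,0]]
[[13,4],[16,6],[20,0],[24,6],[29,1],[30,4],[38,6],[40,14],[46,0]]
[[13,4],[16,6],[20,0],[24,6],[29,1],[30,4],[38,6],[40,14],[46,0]]
[[13,4],[16,6],[20,0],[24,6],[29,8],[34,4],[38,6],[40,14],[46,0]]
[[13,4],[16,6],[20,0],[24,6],[29,8],[34,4],[38,6],[40,14],[46,6],[47,0]]
[[13,4],[16,6],[20,0],[24,6],[29,8],[34,4],[38,6],[40,14],[46,6],[47,0]]
[[13,4],[16,6],[20,0],[24,6],[29,8],[34,4],[38,6],[40,14],[46,6],[47,1],[50,0]]
[[13,4],[16,6],[20,0],[24,6],[29,15],[31,8],[34,4],[38,6],[40,14],[46,6],[47,1],[50,0]]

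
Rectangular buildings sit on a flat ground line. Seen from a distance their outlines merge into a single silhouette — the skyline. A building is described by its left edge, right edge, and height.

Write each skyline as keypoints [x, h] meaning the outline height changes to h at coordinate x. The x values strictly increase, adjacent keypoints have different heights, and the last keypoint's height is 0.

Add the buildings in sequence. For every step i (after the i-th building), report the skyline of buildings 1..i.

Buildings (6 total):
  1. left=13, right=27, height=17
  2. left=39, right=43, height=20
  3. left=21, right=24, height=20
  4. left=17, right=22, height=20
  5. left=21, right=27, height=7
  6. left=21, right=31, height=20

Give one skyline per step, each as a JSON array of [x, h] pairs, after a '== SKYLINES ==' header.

== SKYLINES ==
[[13,17],[27,0]]
[[13,17],[27,0],[39,20],[43,0]]
[[13,17],[21,20],[24,17],[27,0],[39,20],[43,0]]
[[13,17],[17,20],[24,17],[27,0],[39,20],[43,0]]
[[13,17],[17,20],[24,17],[27,0],[39,20],[43,0]]
[[13,17],[17,20],[31,0],[39,20],[43,0]]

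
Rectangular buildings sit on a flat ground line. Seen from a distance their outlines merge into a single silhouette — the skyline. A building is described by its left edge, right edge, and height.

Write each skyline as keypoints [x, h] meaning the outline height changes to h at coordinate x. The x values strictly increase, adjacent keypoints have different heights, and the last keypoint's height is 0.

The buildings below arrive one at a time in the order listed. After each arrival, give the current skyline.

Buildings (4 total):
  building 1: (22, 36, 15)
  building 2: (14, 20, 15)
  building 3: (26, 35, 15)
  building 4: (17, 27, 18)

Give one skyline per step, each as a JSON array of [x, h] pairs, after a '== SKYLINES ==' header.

== SKYLINES ==
[[22,15],[36,0]]
[[14,15],[20,0],[22,15],[36,0]]
[[14,15],[20,0],[22,15],[36,0]]
[[14,15],[17,18],[27,15],[36,0]]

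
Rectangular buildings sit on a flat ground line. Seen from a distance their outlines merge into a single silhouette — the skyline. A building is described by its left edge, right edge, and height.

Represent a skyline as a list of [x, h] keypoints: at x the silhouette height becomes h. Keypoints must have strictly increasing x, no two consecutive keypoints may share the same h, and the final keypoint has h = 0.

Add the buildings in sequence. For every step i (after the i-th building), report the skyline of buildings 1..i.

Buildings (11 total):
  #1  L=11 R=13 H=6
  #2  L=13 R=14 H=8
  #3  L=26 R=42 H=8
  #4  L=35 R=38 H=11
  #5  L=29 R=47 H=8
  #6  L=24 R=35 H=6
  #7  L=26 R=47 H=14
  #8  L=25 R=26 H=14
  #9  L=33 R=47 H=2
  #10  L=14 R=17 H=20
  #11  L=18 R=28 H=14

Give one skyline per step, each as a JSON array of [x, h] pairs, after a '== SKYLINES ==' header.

== SKYLINES ==
[[11,6],[13,0]]
[[11,6],[13,8],[14,0]]
[[11,6],[13,8],[14,0],[26,8],[42,0]]
[[11,6],[13,8],[14,0],[26,8],[35,11],[38,8],[42,0]]
[[11,6],[13,8],[14,0],[26,8],[35,11],[38,8],[47,0]]
[[11,6],[13,8],[14,0],[24,6],[26,8],[35,11],[38,8],[47,0]]
[[11,6],[13,8],[14,0],[24,6],[26,14],[47,0]]
[[11,6],[13,8],[14,0],[24,6],[25,14],[47,0]]
[[11,6],[13,8],[14,0],[24,6],[25,14],[47,0]]
[[11,6],[13,8],[14,20],[17,0],[24,6],[25,14],[47,0]]
[[11,6],[13,8],[14,20],[17,0],[18,14],[47,0]]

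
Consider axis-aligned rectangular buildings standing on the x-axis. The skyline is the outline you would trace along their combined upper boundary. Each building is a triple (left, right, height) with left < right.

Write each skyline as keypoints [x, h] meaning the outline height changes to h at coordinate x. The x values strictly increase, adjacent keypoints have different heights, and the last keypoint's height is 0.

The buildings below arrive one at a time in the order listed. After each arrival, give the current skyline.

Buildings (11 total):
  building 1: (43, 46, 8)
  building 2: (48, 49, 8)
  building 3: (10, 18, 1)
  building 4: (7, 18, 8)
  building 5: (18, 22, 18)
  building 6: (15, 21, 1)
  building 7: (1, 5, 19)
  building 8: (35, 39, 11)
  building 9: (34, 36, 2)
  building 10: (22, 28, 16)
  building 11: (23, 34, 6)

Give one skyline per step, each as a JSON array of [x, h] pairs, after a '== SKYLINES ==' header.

== SKYLINES ==
[[43,8],[46,0]]
[[43,8],[46,0],[48,8],[49,0]]
[[10,1],[18,0],[43,8],[46,0],[48,8],[49,0]]
[[7,8],[18,0],[43,8],[46,0],[48,8],[49,0]]
[[7,8],[18,18],[22,0],[43,8],[46,0],[48,8],[49,0]]
[[7,8],[18,18],[22,0],[43,8],[46,0],[48,8],[49,0]]
[[1,19],[5,0],[7,8],[18,18],[22,0],[43,8],[46,0],[48,8],[49,0]]
[[1,19],[5,0],[7,8],[18,18],[22,0],[35,11],[39,0],[43,8],[46,0],[48,8],[49,0]]
[[1,19],[5,0],[7,8],[18,18],[22,0],[34,2],[35,11],[39,0],[43,8],[46,0],[48,8],[49,0]]
[[1,19],[5,0],[7,8],[18,18],[22,16],[28,0],[34,2],[35,11],[39,0],[43,8],[46,0],[48,8],[49,0]]
[[1,19],[5,0],[7,8],[18,18],[22,16],[28,6],[34,2],[35,11],[39,0],[43,8],[46,0],[48,8],[49,0]]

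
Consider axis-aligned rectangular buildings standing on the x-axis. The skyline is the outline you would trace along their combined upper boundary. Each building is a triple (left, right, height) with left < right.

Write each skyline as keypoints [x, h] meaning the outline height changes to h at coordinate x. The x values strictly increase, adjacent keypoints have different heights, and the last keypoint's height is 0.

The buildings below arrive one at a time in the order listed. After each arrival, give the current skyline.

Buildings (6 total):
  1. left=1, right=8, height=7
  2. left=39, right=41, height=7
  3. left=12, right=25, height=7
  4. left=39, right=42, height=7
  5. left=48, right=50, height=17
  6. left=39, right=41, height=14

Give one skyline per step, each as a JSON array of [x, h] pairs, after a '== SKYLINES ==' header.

== SKYLINES ==
[[1,7],[8,0]]
[[1,7],[8,0],[39,7],[41,0]]
[[1,7],[8,0],[12,7],[25,0],[39,7],[41,0]]
[[1,7],[8,0],[12,7],[25,0],[39,7],[42,0]]
[[1,7],[8,0],[12,7],[25,0],[39,7],[42,0],[48,17],[50,0]]
[[1,7],[8,0],[12,7],[25,0],[39,14],[41,7],[42,0],[48,17],[50,0]]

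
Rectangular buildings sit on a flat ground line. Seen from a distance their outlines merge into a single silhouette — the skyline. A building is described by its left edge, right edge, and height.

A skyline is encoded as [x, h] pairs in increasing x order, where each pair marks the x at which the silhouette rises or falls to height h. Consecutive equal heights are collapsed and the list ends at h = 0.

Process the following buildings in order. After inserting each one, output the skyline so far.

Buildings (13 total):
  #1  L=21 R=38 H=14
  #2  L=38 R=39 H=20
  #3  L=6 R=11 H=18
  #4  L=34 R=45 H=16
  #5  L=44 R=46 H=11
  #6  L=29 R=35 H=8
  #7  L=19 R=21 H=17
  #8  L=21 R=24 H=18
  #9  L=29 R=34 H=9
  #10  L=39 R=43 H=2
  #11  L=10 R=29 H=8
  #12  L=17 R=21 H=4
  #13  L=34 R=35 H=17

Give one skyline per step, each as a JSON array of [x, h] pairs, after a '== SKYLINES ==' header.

== SKYLINES ==
[[21,14],[38,0]]
[[21,14],[38,20],[39,0]]
[[6,18],[11,0],[21,14],[38,20],[39,0]]
[[6,18],[11,0],[21,14],[34,16],[38,20],[39,16],[45,0]]
[[6,18],[11,0],[21,14],[34,16],[38,20],[39,16],[45,11],[46,0]]
[[6,18],[11,0],[21,14],[34,16],[38,20],[39,16],[45,11],[46,0]]
[[6,18],[11,0],[19,17],[21,14],[34,16],[38,20],[39,16],[45,11],[46,0]]
[[6,18],[11,0],[19,17],[21,18],[24,14],[34,16],[38,20],[39,16],[45,11],[46,0]]
[[6,18],[11,0],[19,17],[21,18],[24,14],[34,16],[38,20],[39,16],[45,11],[46,0]]
[[6,18],[11,0],[19,17],[21,18],[24,14],[34,16],[38,20],[39,16],[45,11],[46,0]]
[[6,18],[11,8],[19,17],[21,18],[24,14],[34,16],[38,20],[39,16],[45,11],[46,0]]
[[6,18],[11,8],[19,17],[21,18],[24,14],[34,16],[38,20],[39,16],[45,11],[46,0]]
[[6,18],[11,8],[19,17],[21,18],[24,14],[34,17],[35,16],[38,20],[39,16],[45,11],[46,0]]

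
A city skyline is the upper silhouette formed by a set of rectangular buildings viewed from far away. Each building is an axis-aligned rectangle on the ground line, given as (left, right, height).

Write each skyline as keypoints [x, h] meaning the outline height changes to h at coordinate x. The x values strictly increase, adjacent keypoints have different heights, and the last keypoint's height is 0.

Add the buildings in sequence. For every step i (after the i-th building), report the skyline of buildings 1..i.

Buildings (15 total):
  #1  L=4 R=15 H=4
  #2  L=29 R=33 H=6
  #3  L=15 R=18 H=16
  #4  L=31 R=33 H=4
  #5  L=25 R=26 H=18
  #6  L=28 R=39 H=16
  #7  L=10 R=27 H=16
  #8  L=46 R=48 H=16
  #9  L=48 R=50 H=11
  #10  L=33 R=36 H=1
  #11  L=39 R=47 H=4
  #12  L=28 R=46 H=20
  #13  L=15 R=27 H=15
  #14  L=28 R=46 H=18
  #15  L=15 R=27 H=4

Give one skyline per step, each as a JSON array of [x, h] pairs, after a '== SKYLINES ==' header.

== SKYLINES ==
[[4,4],[15,0]]
[[4,4],[15,0],[29,6],[33,0]]
[[4,4],[15,16],[18,0],[29,6],[33,0]]
[[4,4],[15,16],[18,0],[29,6],[33,0]]
[[4,4],[15,16],[18,0],[25,18],[26,0],[29,6],[33,0]]
[[4,4],[15,16],[18,0],[25,18],[26,0],[28,16],[39,0]]
[[4,4],[10,16],[25,18],[26,16],[27,0],[28,16],[39,0]]
[[4,4],[10,16],[25,18],[26,16],[27,0],[28,16],[39,0],[46,16],[48,0]]
[[4,4],[10,16],[25,18],[26,16],[27,0],[28,16],[39,0],[46,16],[48,11],[50,0]]
[[4,4],[10,16],[25,18],[26,16],[27,0],[28,16],[39,0],[46,16],[48,11],[50,0]]
[[4,4],[10,16],[25,18],[26,16],[27,0],[28,16],[39,4],[46,16],[48,11],[50,0]]
[[4,4],[10,16],[25,18],[26,16],[27,0],[28,20],[46,16],[48,11],[50,0]]
[[4,4],[10,16],[25,18],[26,16],[27,0],[28,20],[46,16],[48,11],[50,0]]
[[4,4],[10,16],[25,18],[26,16],[27,0],[28,20],[46,16],[48,11],[50,0]]
[[4,4],[10,16],[25,18],[26,16],[27,0],[28,20],[46,16],[48,11],[50,0]]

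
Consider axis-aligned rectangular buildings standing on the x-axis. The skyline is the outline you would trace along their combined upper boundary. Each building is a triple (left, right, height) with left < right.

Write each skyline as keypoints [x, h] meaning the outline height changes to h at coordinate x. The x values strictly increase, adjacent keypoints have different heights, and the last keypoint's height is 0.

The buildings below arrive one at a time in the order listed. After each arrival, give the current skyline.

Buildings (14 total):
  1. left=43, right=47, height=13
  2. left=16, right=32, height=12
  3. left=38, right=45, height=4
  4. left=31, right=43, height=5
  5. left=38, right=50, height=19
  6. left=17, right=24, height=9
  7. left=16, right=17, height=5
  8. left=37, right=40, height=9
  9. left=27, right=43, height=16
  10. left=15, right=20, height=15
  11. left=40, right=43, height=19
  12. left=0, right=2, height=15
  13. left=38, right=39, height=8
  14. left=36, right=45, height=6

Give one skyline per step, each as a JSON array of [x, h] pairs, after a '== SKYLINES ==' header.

== SKYLINES ==
[[43,13],[47,0]]
[[16,12],[32,0],[43,13],[47,0]]
[[16,12],[32,0],[38,4],[43,13],[47,0]]
[[16,12],[32,5],[43,13],[47,0]]
[[16,12],[32,5],[38,19],[50,0]]
[[16,12],[32,5],[38,19],[50,0]]
[[16,12],[32,5],[38,19],[50,0]]
[[16,12],[32,5],[37,9],[38,19],[50,0]]
[[16,12],[27,16],[38,19],[50,0]]
[[15,15],[20,12],[27,16],[38,19],[50,0]]
[[15,15],[20,12],[27,16],[38,19],[50,0]]
[[0,15],[2,0],[15,15],[20,12],[27,16],[38,19],[50,0]]
[[0,15],[2,0],[15,15],[20,12],[27,16],[38,19],[50,0]]
[[0,15],[2,0],[15,15],[20,12],[27,16],[38,19],[50,0]]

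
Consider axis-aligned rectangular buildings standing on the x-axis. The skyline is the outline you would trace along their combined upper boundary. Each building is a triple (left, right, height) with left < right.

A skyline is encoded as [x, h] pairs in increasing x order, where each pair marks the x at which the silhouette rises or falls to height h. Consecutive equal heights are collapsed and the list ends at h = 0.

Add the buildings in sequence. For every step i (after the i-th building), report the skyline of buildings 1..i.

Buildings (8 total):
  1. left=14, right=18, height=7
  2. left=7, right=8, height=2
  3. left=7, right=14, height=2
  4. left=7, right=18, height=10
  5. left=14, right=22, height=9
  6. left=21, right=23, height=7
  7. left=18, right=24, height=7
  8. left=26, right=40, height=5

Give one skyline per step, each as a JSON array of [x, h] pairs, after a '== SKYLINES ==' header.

== SKYLINES ==
[[14,7],[18,0]]
[[7,2],[8,0],[14,7],[18,0]]
[[7,2],[14,7],[18,0]]
[[7,10],[18,0]]
[[7,10],[18,9],[22,0]]
[[7,10],[18,9],[22,7],[23,0]]
[[7,10],[18,9],[22,7],[24,0]]
[[7,10],[18,9],[22,7],[24,0],[26,5],[40,0]]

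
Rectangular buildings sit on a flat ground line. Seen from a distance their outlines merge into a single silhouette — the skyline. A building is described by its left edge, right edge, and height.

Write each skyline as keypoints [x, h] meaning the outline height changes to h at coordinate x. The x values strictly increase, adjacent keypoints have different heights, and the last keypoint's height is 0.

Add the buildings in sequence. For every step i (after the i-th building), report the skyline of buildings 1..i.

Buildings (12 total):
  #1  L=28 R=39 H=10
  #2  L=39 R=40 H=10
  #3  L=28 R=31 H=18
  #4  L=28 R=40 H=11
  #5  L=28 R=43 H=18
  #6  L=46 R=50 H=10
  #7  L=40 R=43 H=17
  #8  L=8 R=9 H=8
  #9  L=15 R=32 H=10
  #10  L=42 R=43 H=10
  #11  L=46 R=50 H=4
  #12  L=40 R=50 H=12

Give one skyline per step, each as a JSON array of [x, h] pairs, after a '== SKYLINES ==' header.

== SKYLINES ==
[[28,10],[39,0]]
[[28,10],[40,0]]
[[28,18],[31,10],[40,0]]
[[28,18],[31,11],[40,0]]
[[28,18],[43,0]]
[[28,18],[43,0],[46,10],[50,0]]
[[28,18],[43,0],[46,10],[50,0]]
[[8,8],[9,0],[28,18],[43,0],[46,10],[50,0]]
[[8,8],[9,0],[15,10],[28,18],[43,0],[46,10],[50,0]]
[[8,8],[9,0],[15,10],[28,18],[43,0],[46,10],[50,0]]
[[8,8],[9,0],[15,10],[28,18],[43,0],[46,10],[50,0]]
[[8,8],[9,0],[15,10],[28,18],[43,12],[50,0]]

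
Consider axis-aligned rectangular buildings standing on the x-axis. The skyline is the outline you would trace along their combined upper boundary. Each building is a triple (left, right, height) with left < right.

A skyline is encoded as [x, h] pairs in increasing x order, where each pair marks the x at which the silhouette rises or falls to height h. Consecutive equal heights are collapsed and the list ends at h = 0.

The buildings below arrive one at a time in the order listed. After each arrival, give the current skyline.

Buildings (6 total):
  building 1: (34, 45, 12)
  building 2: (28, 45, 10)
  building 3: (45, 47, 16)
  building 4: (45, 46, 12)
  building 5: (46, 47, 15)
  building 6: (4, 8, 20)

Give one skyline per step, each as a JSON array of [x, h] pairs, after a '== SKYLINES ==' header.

== SKYLINES ==
[[34,12],[45,0]]
[[28,10],[34,12],[45,0]]
[[28,10],[34,12],[45,16],[47,0]]
[[28,10],[34,12],[45,16],[47,0]]
[[28,10],[34,12],[45,16],[47,0]]
[[4,20],[8,0],[28,10],[34,12],[45,16],[47,0]]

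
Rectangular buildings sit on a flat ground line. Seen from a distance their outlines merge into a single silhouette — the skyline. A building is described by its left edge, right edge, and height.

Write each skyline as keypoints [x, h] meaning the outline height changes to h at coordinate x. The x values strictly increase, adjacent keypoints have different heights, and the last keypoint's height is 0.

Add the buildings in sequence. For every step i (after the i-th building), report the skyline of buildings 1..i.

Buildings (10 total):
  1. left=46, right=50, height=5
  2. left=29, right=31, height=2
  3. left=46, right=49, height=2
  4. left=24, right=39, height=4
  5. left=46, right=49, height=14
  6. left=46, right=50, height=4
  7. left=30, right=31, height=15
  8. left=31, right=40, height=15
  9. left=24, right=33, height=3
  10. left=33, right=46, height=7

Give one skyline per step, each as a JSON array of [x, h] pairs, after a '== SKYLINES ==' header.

== SKYLINES ==
[[46,5],[50,0]]
[[29,2],[31,0],[46,5],[50,0]]
[[29,2],[31,0],[46,5],[50,0]]
[[24,4],[39,0],[46,5],[50,0]]
[[24,4],[39,0],[46,14],[49,5],[50,0]]
[[24,4],[39,0],[46,14],[49,5],[50,0]]
[[24,4],[30,15],[31,4],[39,0],[46,14],[49,5],[50,0]]
[[24,4],[30,15],[40,0],[46,14],[49,5],[50,0]]
[[24,4],[30,15],[40,0],[46,14],[49,5],[50,0]]
[[24,4],[30,15],[40,7],[46,14],[49,5],[50,0]]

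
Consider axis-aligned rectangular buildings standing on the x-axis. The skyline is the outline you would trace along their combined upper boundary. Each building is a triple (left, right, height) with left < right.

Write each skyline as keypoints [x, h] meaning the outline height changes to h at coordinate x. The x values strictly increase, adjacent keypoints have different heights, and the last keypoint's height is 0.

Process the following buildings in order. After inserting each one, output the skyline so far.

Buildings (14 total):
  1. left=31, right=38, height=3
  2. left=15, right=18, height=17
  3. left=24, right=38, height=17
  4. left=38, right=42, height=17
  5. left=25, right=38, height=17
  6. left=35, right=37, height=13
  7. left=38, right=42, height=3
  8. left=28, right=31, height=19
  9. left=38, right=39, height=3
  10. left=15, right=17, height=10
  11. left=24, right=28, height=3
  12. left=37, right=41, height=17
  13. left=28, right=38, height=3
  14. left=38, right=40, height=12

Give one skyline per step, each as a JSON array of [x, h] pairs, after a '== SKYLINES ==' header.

== SKYLINES ==
[[31,3],[38,0]]
[[15,17],[18,0],[31,3],[38,0]]
[[15,17],[18,0],[24,17],[38,0]]
[[15,17],[18,0],[24,17],[42,0]]
[[15,17],[18,0],[24,17],[42,0]]
[[15,17],[18,0],[24,17],[42,0]]
[[15,17],[18,0],[24,17],[42,0]]
[[15,17],[18,0],[24,17],[28,19],[31,17],[42,0]]
[[15,17],[18,0],[24,17],[28,19],[31,17],[42,0]]
[[15,17],[18,0],[24,17],[28,19],[31,17],[42,0]]
[[15,17],[18,0],[24,17],[28,19],[31,17],[42,0]]
[[15,17],[18,0],[24,17],[28,19],[31,17],[42,0]]
[[15,17],[18,0],[24,17],[28,19],[31,17],[42,0]]
[[15,17],[18,0],[24,17],[28,19],[31,17],[42,0]]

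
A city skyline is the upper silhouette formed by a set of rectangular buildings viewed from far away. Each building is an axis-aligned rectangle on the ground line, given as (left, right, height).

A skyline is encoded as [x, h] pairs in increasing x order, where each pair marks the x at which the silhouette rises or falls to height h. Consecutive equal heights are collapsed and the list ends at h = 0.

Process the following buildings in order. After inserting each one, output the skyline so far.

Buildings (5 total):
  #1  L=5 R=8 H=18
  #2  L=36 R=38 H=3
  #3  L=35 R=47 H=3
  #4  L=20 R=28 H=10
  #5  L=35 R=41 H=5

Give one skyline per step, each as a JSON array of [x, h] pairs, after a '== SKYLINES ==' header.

== SKYLINES ==
[[5,18],[8,0]]
[[5,18],[8,0],[36,3],[38,0]]
[[5,18],[8,0],[35,3],[47,0]]
[[5,18],[8,0],[20,10],[28,0],[35,3],[47,0]]
[[5,18],[8,0],[20,10],[28,0],[35,5],[41,3],[47,0]]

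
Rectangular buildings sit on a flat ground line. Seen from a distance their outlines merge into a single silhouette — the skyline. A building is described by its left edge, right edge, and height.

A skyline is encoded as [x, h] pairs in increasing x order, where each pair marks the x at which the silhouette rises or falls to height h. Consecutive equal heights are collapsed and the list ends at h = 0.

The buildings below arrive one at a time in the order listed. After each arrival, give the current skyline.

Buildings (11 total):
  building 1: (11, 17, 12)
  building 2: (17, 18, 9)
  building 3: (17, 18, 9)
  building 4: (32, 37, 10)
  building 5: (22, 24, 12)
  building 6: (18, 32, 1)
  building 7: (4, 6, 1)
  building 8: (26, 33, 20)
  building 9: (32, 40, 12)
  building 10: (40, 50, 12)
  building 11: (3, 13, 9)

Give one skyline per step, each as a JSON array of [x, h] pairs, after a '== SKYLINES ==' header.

== SKYLINES ==
[[11,12],[17,0]]
[[11,12],[17,9],[18,0]]
[[11,12],[17,9],[18,0]]
[[11,12],[17,9],[18,0],[32,10],[37,0]]
[[11,12],[17,9],[18,0],[22,12],[24,0],[32,10],[37,0]]
[[11,12],[17,9],[18,1],[22,12],[24,1],[32,10],[37,0]]
[[4,1],[6,0],[11,12],[17,9],[18,1],[22,12],[24,1],[32,10],[37,0]]
[[4,1],[6,0],[11,12],[17,9],[18,1],[22,12],[24,1],[26,20],[33,10],[37,0]]
[[4,1],[6,0],[11,12],[17,9],[18,1],[22,12],[24,1],[26,20],[33,12],[40,0]]
[[4,1],[6,0],[11,12],[17,9],[18,1],[22,12],[24,1],[26,20],[33,12],[50,0]]
[[3,9],[11,12],[17,9],[18,1],[22,12],[24,1],[26,20],[33,12],[50,0]]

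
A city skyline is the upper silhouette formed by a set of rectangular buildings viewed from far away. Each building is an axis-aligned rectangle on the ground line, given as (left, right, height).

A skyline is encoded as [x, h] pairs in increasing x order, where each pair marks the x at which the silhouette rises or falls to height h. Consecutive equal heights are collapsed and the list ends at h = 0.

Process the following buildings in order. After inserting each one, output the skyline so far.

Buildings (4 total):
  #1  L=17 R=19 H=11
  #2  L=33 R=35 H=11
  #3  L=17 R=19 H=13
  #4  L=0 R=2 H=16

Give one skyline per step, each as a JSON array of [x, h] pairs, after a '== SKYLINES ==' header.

== SKYLINES ==
[[17,11],[19,0]]
[[17,11],[19,0],[33,11],[35,0]]
[[17,13],[19,0],[33,11],[35,0]]
[[0,16],[2,0],[17,13],[19,0],[33,11],[35,0]]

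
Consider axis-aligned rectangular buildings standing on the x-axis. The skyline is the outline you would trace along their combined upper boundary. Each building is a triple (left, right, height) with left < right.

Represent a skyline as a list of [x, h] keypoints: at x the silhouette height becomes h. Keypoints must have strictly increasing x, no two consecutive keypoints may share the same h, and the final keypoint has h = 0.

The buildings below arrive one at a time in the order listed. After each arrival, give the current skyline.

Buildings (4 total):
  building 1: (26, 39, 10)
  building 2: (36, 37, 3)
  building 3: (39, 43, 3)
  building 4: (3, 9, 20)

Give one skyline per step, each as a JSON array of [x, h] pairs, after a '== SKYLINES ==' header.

== SKYLINES ==
[[26,10],[39,0]]
[[26,10],[39,0]]
[[26,10],[39,3],[43,0]]
[[3,20],[9,0],[26,10],[39,3],[43,0]]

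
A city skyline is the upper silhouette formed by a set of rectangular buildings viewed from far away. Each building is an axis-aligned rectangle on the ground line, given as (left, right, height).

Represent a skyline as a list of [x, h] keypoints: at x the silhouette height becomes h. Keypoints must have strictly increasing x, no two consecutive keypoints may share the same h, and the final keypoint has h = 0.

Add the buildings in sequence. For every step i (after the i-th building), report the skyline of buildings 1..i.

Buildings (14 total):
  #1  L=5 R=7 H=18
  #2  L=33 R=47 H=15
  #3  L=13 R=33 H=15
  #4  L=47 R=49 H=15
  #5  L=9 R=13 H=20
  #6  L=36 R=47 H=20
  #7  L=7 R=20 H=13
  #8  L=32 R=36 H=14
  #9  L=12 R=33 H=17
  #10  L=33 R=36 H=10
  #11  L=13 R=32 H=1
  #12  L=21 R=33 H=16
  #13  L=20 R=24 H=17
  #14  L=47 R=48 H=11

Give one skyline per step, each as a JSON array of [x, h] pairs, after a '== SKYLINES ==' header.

== SKYLINES ==
[[5,18],[7,0]]
[[5,18],[7,0],[33,15],[47,0]]
[[5,18],[7,0],[13,15],[47,0]]
[[5,18],[7,0],[13,15],[49,0]]
[[5,18],[7,0],[9,20],[13,15],[49,0]]
[[5,18],[7,0],[9,20],[13,15],[36,20],[47,15],[49,0]]
[[5,18],[7,13],[9,20],[13,15],[36,20],[47,15],[49,0]]
[[5,18],[7,13],[9,20],[13,15],[36,20],[47,15],[49,0]]
[[5,18],[7,13],[9,20],[13,17],[33,15],[36,20],[47,15],[49,0]]
[[5,18],[7,13],[9,20],[13,17],[33,15],[36,20],[47,15],[49,0]]
[[5,18],[7,13],[9,20],[13,17],[33,15],[36,20],[47,15],[49,0]]
[[5,18],[7,13],[9,20],[13,17],[33,15],[36,20],[47,15],[49,0]]
[[5,18],[7,13],[9,20],[13,17],[33,15],[36,20],[47,15],[49,0]]
[[5,18],[7,13],[9,20],[13,17],[33,15],[36,20],[47,15],[49,0]]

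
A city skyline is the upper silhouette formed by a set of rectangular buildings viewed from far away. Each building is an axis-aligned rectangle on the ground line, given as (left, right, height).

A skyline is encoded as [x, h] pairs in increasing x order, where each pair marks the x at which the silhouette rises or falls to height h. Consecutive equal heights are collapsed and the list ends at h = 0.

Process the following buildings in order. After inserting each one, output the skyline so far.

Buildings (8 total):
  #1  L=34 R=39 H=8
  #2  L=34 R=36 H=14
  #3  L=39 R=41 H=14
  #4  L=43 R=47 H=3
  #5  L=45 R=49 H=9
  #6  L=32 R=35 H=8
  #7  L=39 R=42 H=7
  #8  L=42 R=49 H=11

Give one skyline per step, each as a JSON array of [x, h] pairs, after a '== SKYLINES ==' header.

== SKYLINES ==
[[34,8],[39,0]]
[[34,14],[36,8],[39,0]]
[[34,14],[36,8],[39,14],[41,0]]
[[34,14],[36,8],[39,14],[41,0],[43,3],[47,0]]
[[34,14],[36,8],[39,14],[41,0],[43,3],[45,9],[49,0]]
[[32,8],[34,14],[36,8],[39,14],[41,0],[43,3],[45,9],[49,0]]
[[32,8],[34,14],[36,8],[39,14],[41,7],[42,0],[43,3],[45,9],[49,0]]
[[32,8],[34,14],[36,8],[39,14],[41,7],[42,11],[49,0]]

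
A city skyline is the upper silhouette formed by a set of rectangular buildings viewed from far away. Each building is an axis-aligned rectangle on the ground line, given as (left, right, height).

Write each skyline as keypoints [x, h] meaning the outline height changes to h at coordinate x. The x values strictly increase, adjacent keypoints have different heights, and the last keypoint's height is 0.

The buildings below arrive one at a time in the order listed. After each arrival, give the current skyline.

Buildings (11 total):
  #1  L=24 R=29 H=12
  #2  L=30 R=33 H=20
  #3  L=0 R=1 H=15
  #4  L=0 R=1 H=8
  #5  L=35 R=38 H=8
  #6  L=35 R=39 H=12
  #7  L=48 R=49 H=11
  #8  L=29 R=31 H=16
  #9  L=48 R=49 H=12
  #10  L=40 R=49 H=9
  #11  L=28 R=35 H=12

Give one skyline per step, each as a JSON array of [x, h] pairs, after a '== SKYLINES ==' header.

== SKYLINES ==
[[24,12],[29,0]]
[[24,12],[29,0],[30,20],[33,0]]
[[0,15],[1,0],[24,12],[29,0],[30,20],[33,0]]
[[0,15],[1,0],[24,12],[29,0],[30,20],[33,0]]
[[0,15],[1,0],[24,12],[29,0],[30,20],[33,0],[35,8],[38,0]]
[[0,15],[1,0],[24,12],[29,0],[30,20],[33,0],[35,12],[39,0]]
[[0,15],[1,0],[24,12],[29,0],[30,20],[33,0],[35,12],[39,0],[48,11],[49,0]]
[[0,15],[1,0],[24,12],[29,16],[30,20],[33,0],[35,12],[39,0],[48,11],[49,0]]
[[0,15],[1,0],[24,12],[29,16],[30,20],[33,0],[35,12],[39,0],[48,12],[49,0]]
[[0,15],[1,0],[24,12],[29,16],[30,20],[33,0],[35,12],[39,0],[40,9],[48,12],[49,0]]
[[0,15],[1,0],[24,12],[29,16],[30,20],[33,12],[39,0],[40,9],[48,12],[49,0]]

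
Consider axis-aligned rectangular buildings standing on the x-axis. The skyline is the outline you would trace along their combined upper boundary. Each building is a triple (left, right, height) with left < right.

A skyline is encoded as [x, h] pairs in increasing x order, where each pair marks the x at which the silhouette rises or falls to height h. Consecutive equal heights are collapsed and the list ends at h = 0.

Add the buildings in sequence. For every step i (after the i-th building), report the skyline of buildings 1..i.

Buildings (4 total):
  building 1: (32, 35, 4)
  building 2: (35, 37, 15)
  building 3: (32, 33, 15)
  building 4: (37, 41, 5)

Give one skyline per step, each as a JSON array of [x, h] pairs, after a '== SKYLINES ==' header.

== SKYLINES ==
[[32,4],[35,0]]
[[32,4],[35,15],[37,0]]
[[32,15],[33,4],[35,15],[37,0]]
[[32,15],[33,4],[35,15],[37,5],[41,0]]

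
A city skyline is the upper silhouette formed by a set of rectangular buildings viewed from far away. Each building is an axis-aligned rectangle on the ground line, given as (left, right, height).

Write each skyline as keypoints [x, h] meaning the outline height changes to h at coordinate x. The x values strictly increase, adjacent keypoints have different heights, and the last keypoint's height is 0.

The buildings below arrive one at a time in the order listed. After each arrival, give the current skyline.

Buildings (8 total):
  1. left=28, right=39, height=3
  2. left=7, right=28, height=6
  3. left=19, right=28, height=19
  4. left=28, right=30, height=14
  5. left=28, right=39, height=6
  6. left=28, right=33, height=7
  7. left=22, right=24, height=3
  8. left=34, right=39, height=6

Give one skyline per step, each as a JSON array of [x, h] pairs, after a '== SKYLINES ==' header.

== SKYLINES ==
[[28,3],[39,0]]
[[7,6],[28,3],[39,0]]
[[7,6],[19,19],[28,3],[39,0]]
[[7,6],[19,19],[28,14],[30,3],[39,0]]
[[7,6],[19,19],[28,14],[30,6],[39,0]]
[[7,6],[19,19],[28,14],[30,7],[33,6],[39,0]]
[[7,6],[19,19],[28,14],[30,7],[33,6],[39,0]]
[[7,6],[19,19],[28,14],[30,7],[33,6],[39,0]]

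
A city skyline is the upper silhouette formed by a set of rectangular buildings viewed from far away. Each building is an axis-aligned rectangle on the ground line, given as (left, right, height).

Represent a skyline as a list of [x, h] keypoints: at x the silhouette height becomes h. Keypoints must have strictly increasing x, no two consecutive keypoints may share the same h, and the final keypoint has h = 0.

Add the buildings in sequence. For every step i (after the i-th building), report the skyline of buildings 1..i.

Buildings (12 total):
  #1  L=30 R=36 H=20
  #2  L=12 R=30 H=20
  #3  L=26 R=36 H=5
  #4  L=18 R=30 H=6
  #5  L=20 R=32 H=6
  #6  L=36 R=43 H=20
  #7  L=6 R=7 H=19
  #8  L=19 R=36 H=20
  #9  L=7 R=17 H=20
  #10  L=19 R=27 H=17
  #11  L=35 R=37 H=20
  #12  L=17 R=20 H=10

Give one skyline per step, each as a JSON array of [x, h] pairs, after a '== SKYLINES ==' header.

== SKYLINES ==
[[30,20],[36,0]]
[[12,20],[36,0]]
[[12,20],[36,0]]
[[12,20],[36,0]]
[[12,20],[36,0]]
[[12,20],[43,0]]
[[6,19],[7,0],[12,20],[43,0]]
[[6,19],[7,0],[12,20],[43,0]]
[[6,19],[7,20],[43,0]]
[[6,19],[7,20],[43,0]]
[[6,19],[7,20],[43,0]]
[[6,19],[7,20],[43,0]]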